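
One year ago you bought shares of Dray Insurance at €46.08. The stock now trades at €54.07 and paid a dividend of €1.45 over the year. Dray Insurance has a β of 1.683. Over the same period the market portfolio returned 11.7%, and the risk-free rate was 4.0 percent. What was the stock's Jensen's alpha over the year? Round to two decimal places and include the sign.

+3.53%

Realised HPR = (P1 + D1 − P0) / P0 = (54.07 + 1.45 − 46.08) / 46.08 = 9.44 / 46.08 = 20.4861%
MRP = 11.7% − 4.0% = 7.70%
CAPM required = R_f + β·MRP = 4.0% + 1.683 × 7.7% = 16.9591%
α = realised − required = 20.4861% − 16.9591% = +3.53%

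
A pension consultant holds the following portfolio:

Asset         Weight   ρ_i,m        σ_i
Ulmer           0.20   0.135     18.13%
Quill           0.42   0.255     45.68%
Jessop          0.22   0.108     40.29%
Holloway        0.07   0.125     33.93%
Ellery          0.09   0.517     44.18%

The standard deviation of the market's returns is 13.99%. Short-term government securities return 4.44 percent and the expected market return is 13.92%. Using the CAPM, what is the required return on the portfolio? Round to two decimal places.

10.33%

β_Ulmer = 0.135 × 18.13% / 13.99% = 0.1749
β_Quill = 0.255 × 45.68% / 13.99% = 0.8326
β_Jessop = 0.108 × 40.29% / 13.99% = 0.3110
β_Holloway = 0.125 × 33.93% / 13.99% = 0.3032
β_Ellery = 0.517 × 44.18% / 13.99% = 1.6327
β_P = Σ w_i β_i = 0.20×0.1749 + 0.42×0.8326 + 0.22×0.3110 + 0.07×0.3032 + 0.09×1.6327 = 0.6213
MRP = 13.92% − 4.44% = 9.48%
E(R_P) = R_f + β_P × MRP = 4.44% + 0.6213 × 9.48% = 10.33%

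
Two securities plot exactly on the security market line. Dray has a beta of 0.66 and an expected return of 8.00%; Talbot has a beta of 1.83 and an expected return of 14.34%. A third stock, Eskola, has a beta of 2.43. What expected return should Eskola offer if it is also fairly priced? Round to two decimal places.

MRP (SML slope) = (14.34% − 8.00%) / (1.83 − 0.66) = 6.34% / 1.17 = 5.4188%
R_f (intercept) = 8.00% − 0.66 × 5.4188% = 4.4236%
E(R_Eskola) = R_f + β × MRP = 4.4236% + 2.43 × 5.4188% = 17.59%

17.59%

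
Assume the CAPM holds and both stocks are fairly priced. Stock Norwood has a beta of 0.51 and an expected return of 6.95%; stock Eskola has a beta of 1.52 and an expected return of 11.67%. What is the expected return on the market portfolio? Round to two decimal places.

9.24%

Both satisfy E(R) = R_f + β·MRP, so the slope of the SML is
MRP = (11.67% − 6.95%) / (1.52 − 0.51) = 4.72% / 1.01 = 4.6733%
R_f = E(R_Norwood) − β_Norwood·MRP = 6.95% − 0.51 × 4.6733% = 4.5666%
E(R_m) = R_f + MRP = 4.5666% + 4.6733% = 9.24%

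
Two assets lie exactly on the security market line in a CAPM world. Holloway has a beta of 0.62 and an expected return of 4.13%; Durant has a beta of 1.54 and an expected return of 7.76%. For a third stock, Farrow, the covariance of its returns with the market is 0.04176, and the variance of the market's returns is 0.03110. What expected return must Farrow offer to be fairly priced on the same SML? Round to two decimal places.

MRP = (7.76% − 4.13%) / (1.54 − 0.62) = 3.9457%
R_f = 4.13% − 0.62 × 3.9457% = 1.6837%
β_Farrow = Cov / Var(R_m) = 0.04176 / 0.03110 = 1.3428
E(R_Farrow) = R_f + β × MRP = 1.6837% + 1.3428 × 3.9457% = 6.98%

6.98%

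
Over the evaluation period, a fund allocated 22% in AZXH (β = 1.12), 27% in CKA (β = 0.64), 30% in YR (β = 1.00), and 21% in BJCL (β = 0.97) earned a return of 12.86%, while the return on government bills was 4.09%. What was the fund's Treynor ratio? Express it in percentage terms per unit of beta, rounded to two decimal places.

β_P = 0.22×1.12 + 0.27×0.64 + 0.30×1.00 + 0.21×0.97 = 0.9229
Treynor = (R_P − R_f) / β_P = (12.86% − 4.09%) / 0.9229 = 8.77% / 0.9229 = 9.50%

9.50%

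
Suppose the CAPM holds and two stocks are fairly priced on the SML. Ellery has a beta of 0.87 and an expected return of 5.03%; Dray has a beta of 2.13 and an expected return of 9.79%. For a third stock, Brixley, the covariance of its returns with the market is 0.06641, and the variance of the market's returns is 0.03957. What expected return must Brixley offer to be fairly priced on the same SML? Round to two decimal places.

MRP = (9.79% − 5.03%) / (2.13 − 0.87) = 3.7778%
R_f = 5.03% − 0.87 × 3.7778% = 1.7433%
β_Brixley = Cov / Var(R_m) = 0.06641 / 0.03957 = 1.6783
E(R_Brixley) = R_f + β × MRP = 1.7433% + 1.6783 × 3.7778% = 8.08%

8.08%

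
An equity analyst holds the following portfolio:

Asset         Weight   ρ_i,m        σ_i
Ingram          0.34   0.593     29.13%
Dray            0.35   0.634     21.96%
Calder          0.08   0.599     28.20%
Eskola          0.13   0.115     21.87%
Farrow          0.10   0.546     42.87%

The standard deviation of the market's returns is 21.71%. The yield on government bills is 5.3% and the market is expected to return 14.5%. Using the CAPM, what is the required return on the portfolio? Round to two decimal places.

11.56%

β_Ingram = 0.593 × 29.13% / 21.71% = 0.7957
β_Dray = 0.634 × 21.96% / 21.71% = 0.6413
β_Calder = 0.599 × 28.20% / 21.71% = 0.7781
β_Eskola = 0.115 × 21.87% / 21.71% = 0.1158
β_Farrow = 0.546 × 42.87% / 21.71% = 1.0782
β_P = Σ w_i β_i = 0.34×0.7957 + 0.35×0.6413 + 0.08×0.7781 + 0.13×0.1158 + 0.10×1.0782 = 0.6801
MRP = 14.5% − 5.3% = 9.20%
E(R_P) = R_f + β_P × MRP = 5.3% + 0.6801 × 9.2% = 11.56%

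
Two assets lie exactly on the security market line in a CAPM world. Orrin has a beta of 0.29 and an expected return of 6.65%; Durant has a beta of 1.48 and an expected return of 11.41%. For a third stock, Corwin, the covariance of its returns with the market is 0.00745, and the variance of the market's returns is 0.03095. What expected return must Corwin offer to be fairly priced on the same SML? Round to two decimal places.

6.45%

MRP = (11.41% − 6.65%) / (1.48 − 0.29) = 4.0000%
R_f = 6.65% − 0.29 × 4.0000% = 5.4900%
β_Corwin = Cov / Var(R_m) = 0.00745 / 0.03095 = 0.2407
E(R_Corwin) = R_f + β × MRP = 5.4900% + 0.2407 × 4.0000% = 6.45%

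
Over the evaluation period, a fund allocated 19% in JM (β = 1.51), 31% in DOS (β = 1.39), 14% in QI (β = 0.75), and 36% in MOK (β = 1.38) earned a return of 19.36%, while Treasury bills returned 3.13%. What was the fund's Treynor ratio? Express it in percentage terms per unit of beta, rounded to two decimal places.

12.30%

β_P = 0.19×1.51 + 0.31×1.39 + 0.14×0.75 + 0.36×1.38 = 1.3196
Treynor = (R_P − R_f) / β_P = (19.36% − 3.13%) / 1.3196 = 16.23% / 1.3196 = 12.30%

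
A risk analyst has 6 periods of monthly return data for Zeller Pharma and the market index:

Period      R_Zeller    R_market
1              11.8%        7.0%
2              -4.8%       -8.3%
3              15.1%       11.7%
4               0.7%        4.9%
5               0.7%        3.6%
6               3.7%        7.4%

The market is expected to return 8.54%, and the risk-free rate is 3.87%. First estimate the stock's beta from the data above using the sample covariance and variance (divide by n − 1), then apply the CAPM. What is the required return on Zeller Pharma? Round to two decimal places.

8.18%

Mean R_i = (11.8 − 4.8 + 15.1 + 0.7 + 0.7 + 3.7) / 6 = 4.5333%
Mean R_m = (7.0 − 8.3 + 11.7 + 4.9 + 3.6 + 7.4) / 6 = 4.3833%
Σ(R_i − R̄_i)(R_m − R̄_m) = 213.2133  ⇒  Cov = 213.2133 / 5 = 42.6427
Σ(R_m − R̄_m)² = 231.2283  ⇒  Var(R_m) = 231.2283 / 5 = 46.2457
β = Cov / Var(R_m) = 42.6427 / 46.2457 = 0.9221
MRP = 8.54% − 3.87% = 4.67%
E(R) = R_f + β × MRP = 3.87% + 0.9221 × 4.67% = 8.18%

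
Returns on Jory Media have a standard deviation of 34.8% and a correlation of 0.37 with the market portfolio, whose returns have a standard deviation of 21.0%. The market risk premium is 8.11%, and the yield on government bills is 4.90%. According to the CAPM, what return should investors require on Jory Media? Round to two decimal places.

9.87%

β = ρ × σ_i / σ_m = 0.37 × 34.8% / 21.0% = 0.6131
E(R) = 4.90% + 0.6131 × 8.11% = 9.87%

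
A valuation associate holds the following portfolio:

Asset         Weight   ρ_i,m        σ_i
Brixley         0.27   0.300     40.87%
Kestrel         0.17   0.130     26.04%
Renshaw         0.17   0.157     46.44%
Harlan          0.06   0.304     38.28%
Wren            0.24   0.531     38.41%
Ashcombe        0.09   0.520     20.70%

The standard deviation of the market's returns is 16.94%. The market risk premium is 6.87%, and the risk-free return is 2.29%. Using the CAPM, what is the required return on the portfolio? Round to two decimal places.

β_Brixley = 0.300 × 40.87% / 16.94% = 0.7238
β_Kestrel = 0.130 × 26.04% / 16.94% = 0.1998
β_Renshaw = 0.157 × 46.44% / 16.94% = 0.4304
β_Harlan = 0.304 × 38.28% / 16.94% = 0.6870
β_Wren = 0.531 × 38.41% / 16.94% = 1.2040
β_Ashcombe = 0.520 × 20.70% / 16.94% = 0.6354
β_P = Σ w_i β_i = 0.27×0.7238 + 0.17×0.1998 + 0.17×0.4304 + 0.06×0.6870 + 0.24×1.2040 + 0.09×0.6354 = 0.6899
E(R_P) = R_f + β_P × MRP = 2.29% + 0.6899 × 6.87% = 7.03%

7.03%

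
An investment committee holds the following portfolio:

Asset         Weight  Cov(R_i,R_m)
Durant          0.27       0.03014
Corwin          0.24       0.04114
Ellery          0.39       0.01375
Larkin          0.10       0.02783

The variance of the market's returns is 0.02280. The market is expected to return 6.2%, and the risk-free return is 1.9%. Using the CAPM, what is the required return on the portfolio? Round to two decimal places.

6.83%

β_Durant = 0.03014 / 0.02280 = 1.3219
β_Corwin = 0.04114 / 0.02280 = 1.8044
β_Ellery = 0.01375 / 0.02280 = 0.6031
β_Larkin = 0.02783 / 0.02280 = 1.2206
β_P = Σ w_i β_i = 0.27×1.3219 + 0.24×1.8044 + 0.39×0.6031 + 0.10×1.2206 = 1.1472
MRP = 6.2% − 1.9% = 4.30%
E(R_P) = R_f + β_P × MRP = 1.9% + 1.1472 × 4.3% = 6.83%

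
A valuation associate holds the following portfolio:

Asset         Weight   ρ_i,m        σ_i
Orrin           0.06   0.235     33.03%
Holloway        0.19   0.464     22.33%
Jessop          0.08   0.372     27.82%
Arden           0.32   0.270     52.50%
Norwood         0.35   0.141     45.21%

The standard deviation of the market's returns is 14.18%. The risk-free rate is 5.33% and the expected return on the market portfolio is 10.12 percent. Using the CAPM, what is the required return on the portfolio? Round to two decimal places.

8.72%

β_Orrin = 0.235 × 33.03% / 14.18% = 0.5474
β_Holloway = 0.464 × 22.33% / 14.18% = 0.7307
β_Jessop = 0.372 × 27.82% / 14.18% = 0.7298
β_Arden = 0.270 × 52.50% / 14.18% = 0.9996
β_Norwood = 0.141 × 45.21% / 14.18% = 0.4495
β_P = Σ w_i β_i = 0.06×0.5474 + 0.19×0.7307 + 0.08×0.7298 + 0.32×0.9996 + 0.35×0.4495 = 0.7073
MRP = 10.12% − 5.33% = 4.79%
E(R_P) = R_f + β_P × MRP = 5.33% + 0.7073 × 4.79% = 8.72%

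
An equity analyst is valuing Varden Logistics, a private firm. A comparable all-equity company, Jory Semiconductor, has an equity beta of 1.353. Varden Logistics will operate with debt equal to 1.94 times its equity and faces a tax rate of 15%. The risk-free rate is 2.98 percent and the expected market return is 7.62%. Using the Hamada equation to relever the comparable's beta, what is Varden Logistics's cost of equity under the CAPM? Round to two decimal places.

β_L = β_U × [1 + (1 − t)(D/E)] = 1.353 × [1 + (1 − 0.15) × 1.94]
    = 1.353 × [1 + 0.85 × 1.94] = 1.353 × 2.6490 = 3.5841
MRP = 7.62% − 2.98% = 4.64%
E(R) = R_f + β_L × MRP = 2.98% + 3.5841 × 4.64% = 19.61%

19.61%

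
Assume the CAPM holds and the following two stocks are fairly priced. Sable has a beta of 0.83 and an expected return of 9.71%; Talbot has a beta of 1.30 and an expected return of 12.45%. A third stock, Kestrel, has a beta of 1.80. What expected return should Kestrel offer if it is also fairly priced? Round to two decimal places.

15.36%

MRP (SML slope) = (12.45% − 9.71%) / (1.30 − 0.83) = 2.74% / 0.47 = 5.8298%
R_f (intercept) = 9.71% − 0.83 × 5.8298% = 4.8713%
E(R_Kestrel) = R_f + β × MRP = 4.8713% + 1.80 × 5.8298% = 15.36%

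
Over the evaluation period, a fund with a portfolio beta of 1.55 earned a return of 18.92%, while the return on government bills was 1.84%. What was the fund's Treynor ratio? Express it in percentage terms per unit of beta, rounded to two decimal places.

11.02%

Treynor = (R_P − R_f) / β_P = (18.92% − 1.84%) / 1.5500 = 17.08% / 1.5500 = 11.02%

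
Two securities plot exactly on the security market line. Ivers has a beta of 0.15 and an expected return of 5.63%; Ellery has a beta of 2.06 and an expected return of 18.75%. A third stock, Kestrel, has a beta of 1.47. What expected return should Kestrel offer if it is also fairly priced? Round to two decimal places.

MRP (SML slope) = (18.75% − 5.63%) / (2.06 − 0.15) = 13.12% / 1.91 = 6.8691%
R_f (intercept) = 5.63% − 0.15 × 6.8691% = 4.5996%
E(R_Kestrel) = R_f + β × MRP = 4.5996% + 1.47 × 6.8691% = 14.70%

14.70%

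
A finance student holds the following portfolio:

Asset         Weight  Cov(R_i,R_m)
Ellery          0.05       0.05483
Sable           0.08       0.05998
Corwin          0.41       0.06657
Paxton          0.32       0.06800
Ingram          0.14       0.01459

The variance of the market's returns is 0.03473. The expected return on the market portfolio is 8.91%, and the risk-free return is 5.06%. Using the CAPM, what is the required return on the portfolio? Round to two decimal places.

β_Ellery = 0.05483 / 0.03473 = 1.5788
β_Sable = 0.05998 / 0.03473 = 1.7270
β_Corwin = 0.06657 / 0.03473 = 1.9168
β_Paxton = 0.06800 / 0.03473 = 1.9580
β_Ingram = 0.01459 / 0.03473 = 0.4201
β_P = Σ w_i β_i = 0.05×1.5788 + 0.08×1.7270 + 0.41×1.9168 + 0.32×1.9580 + 0.14×0.4201 = 1.6884
MRP = 8.91% − 5.06% = 3.85%
E(R_P) = R_f + β_P × MRP = 5.06% + 1.6884 × 3.85% = 11.56%

11.56%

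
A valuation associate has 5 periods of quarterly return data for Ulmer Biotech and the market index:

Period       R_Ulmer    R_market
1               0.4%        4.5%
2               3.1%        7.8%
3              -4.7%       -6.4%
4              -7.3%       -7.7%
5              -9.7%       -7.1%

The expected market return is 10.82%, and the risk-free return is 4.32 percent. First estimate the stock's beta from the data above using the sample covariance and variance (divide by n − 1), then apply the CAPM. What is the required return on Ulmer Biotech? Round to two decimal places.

Mean R_i = (0.4 + 3.1 − 4.7 − 7.3 − 9.7) / 5 = -3.6400%
Mean R_m = (4.5 + 7.8 − 6.4 − 7.7 − 7.1) / 5 = -1.7800%
Σ(R_i − R̄_i)(R_m − R̄_m) = 148.7440  ⇒  Cov = 148.7440 / 4 = 37.1860
Σ(R_m − R̄_m)² = 215.9080  ⇒  Var(R_m) = 215.9080 / 4 = 53.9770
β = Cov / Var(R_m) = 37.1860 / 53.9770 = 0.6889
MRP = 10.82% − 4.32% = 6.50%
E(R) = R_f + β × MRP = 4.32% + 0.6889 × 6.50% = 8.80%

8.80%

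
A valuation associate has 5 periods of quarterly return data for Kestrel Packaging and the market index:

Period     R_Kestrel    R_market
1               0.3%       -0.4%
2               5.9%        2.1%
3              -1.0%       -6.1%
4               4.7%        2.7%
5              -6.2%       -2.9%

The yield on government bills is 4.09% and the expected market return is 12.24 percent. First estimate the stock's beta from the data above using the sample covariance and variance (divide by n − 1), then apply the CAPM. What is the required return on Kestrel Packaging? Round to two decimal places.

12.12%

Mean R_i = (0.3 + 5.9 − 1.0 + 4.7 − 6.2) / 5 = 0.7400%
Mean R_m = (-0.4 + 2.1 − 6.1 + 2.7 − 2.9) / 5 = -0.9200%
Σ(R_i − R̄_i)(R_m − R̄_m) = 52.4440  ⇒  Cov = 52.4440 / 4 = 13.1110
Σ(R_m − R̄_m)² = 53.2480  ⇒  Var(R_m) = 53.2480 / 4 = 13.3120
β = Cov / Var(R_m) = 13.1110 / 13.3120 = 0.9849
MRP = 12.24% − 4.09% = 8.15%
E(R) = R_f + β × MRP = 4.09% + 0.9849 × 8.15% = 12.12%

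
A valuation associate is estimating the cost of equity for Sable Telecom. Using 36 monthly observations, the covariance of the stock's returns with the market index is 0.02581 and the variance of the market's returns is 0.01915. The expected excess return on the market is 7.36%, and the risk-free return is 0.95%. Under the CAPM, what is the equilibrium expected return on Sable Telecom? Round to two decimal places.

β = Cov(R_i, R_m) / Var(R_m) = 0.02581 / 0.01915 = 1.3478
E(R) = R_f + β × MRP = 0.95% + 1.3478 × 7.36% = 10.87%

10.87%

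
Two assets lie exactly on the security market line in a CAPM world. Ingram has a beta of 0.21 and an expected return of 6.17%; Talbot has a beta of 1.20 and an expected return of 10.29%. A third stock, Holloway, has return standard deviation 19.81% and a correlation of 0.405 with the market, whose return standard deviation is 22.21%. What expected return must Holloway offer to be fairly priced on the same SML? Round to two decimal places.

6.80%

MRP = (10.29% − 6.17%) / (1.20 − 0.21) = 4.1616%
R_f = 6.17% − 0.21 × 4.1616% = 5.2961%
β_Holloway = ρ·σ_i/σ_m = 0.405 × 19.81 / 22.21 = 0.3612
E(R_Holloway) = R_f + β × MRP = 5.2961% + 0.3612 × 4.1616% = 6.80%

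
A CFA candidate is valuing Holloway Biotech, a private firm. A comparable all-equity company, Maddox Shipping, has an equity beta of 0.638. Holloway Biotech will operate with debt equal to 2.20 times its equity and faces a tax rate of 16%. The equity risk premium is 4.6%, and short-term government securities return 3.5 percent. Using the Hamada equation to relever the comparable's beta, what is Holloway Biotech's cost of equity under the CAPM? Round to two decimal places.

11.86%

β_L = β_U × [1 + (1 − t)(D/E)] = 0.638 × [1 + (1 − 0.16) × 2.20]
    = 0.638 × [1 + 0.84 × 2.20] = 0.638 × 2.8480 = 1.8170
E(R) = R_f + β_L × MRP = 3.5% + 1.8170 × 4.6% = 11.86%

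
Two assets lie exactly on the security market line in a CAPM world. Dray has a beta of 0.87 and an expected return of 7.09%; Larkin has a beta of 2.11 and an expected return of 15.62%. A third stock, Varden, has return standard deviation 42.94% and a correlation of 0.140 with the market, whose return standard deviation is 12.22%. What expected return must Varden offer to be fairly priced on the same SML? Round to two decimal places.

4.49%

MRP = (15.62% − 7.09%) / (2.11 − 0.87) = 6.8790%
R_f = 7.09% − 0.87 × 6.8790% = 1.1053%
β_Varden = ρ·σ_i/σ_m = 0.140 × 42.94 / 12.22 = 0.4919
E(R_Varden) = R_f + β × MRP = 1.1053% + 0.4919 × 6.8790% = 4.49%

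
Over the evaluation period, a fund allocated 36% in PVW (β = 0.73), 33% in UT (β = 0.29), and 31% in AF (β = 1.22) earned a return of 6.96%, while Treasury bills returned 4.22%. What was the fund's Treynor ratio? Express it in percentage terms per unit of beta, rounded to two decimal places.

3.72%

β_P = 0.36×0.73 + 0.33×0.29 + 0.31×1.22 = 0.7367
Treynor = (R_P − R_f) / β_P = (6.96% − 4.22%) / 0.7367 = 2.74% / 0.7367 = 3.72%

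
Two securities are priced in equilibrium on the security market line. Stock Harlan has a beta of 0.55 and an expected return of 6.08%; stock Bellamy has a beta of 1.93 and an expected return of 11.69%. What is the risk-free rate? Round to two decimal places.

Both satisfy E(R) = R_f + β·MRP, so the slope of the SML is
MRP = (11.69% − 6.08%) / (1.93 − 0.55) = 5.61% / 1.38 = 4.0652%
R_f = E(R_Harlan) − β_Harlan·MRP = 6.08% − 0.55 × 4.0652% = 3.8441%

3.84%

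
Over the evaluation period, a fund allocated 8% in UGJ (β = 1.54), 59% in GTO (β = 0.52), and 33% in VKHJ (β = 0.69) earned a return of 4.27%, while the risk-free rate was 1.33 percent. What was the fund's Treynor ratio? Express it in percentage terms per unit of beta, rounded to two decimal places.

4.47%

β_P = 0.08×1.54 + 0.59×0.52 + 0.33×0.69 = 0.6577
Treynor = (R_P − R_f) / β_P = (4.27% − 1.33%) / 0.6577 = 2.94% / 0.6577 = 4.47%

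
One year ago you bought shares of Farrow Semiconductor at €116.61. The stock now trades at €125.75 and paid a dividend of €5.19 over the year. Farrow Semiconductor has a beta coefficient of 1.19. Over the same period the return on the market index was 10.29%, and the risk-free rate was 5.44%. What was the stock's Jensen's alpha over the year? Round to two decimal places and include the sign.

+1.08%

Realised HPR = (P1 + D1 − P0) / P0 = (125.75 + 5.19 − 116.61) / 116.61 = 14.33 / 116.61 = 12.2888%
MRP = 10.29% − 5.44% = 4.85%
CAPM required = R_f + β·MRP = 5.44% + 1.19 × 4.85% = 11.2115%
α = realised − required = 12.2888% − 11.2115% = +1.08%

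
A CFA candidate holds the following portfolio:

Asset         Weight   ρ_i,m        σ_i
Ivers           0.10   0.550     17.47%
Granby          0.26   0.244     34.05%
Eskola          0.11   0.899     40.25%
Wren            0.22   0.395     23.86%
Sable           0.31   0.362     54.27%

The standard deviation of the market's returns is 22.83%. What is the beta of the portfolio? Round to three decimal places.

β_Ivers = 0.550 × 17.47% / 22.83% = 0.4209
β_Granby = 0.244 × 34.05% / 22.83% = 0.3639
β_Eskola = 0.899 × 40.25% / 22.83% = 1.5850
β_Wren = 0.395 × 23.86% / 22.83% = 0.4128
β_Sable = 0.362 × 54.27% / 22.83% = 0.8605
β_P = Σ w_i β_i = 0.10×0.4209 + 0.26×0.3639 + 0.11×1.5850 + 0.22×0.4128 + 0.31×0.8605 = 0.6686

0.669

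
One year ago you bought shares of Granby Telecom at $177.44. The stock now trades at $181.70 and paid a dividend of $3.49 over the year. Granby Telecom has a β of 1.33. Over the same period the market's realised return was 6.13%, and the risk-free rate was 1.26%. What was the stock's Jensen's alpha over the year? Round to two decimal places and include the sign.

-3.37%

Realised HPR = (P1 + D1 − P0) / P0 = (181.70 + 3.49 − 177.44) / 177.44 = 7.75 / 177.44 = 4.3677%
MRP = 6.13% − 1.26% = 4.87%
CAPM required = R_f + β·MRP = 1.26% + 1.33 × 4.87% = 7.7371%
α = realised − required = 4.3677% − 7.7371% = -3.37%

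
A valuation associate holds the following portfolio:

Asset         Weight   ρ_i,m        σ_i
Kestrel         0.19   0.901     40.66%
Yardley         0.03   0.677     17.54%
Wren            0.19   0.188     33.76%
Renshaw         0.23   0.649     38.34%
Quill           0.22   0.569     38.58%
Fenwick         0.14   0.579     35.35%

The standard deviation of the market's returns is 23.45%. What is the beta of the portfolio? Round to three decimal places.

0.936

β_Kestrel = 0.901 × 40.66% / 23.45% = 1.5622
β_Yardley = 0.677 × 17.54% / 23.45% = 0.5064
β_Wren = 0.188 × 33.76% / 23.45% = 0.2707
β_Renshaw = 0.649 × 38.34% / 23.45% = 1.0611
β_Quill = 0.569 × 38.58% / 23.45% = 0.9361
β_Fenwick = 0.579 × 35.35% / 23.45% = 0.8728
β_P = Σ w_i β_i = 0.19×1.5622 + 0.03×0.5064 + 0.19×0.2707 + 0.23×1.0611 + 0.22×0.9361 + 0.14×0.8728 = 0.9356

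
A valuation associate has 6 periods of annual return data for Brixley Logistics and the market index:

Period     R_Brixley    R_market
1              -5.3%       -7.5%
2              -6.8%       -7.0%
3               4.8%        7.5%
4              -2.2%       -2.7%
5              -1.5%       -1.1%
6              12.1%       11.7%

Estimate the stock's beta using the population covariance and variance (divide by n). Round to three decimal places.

0.888

Mean R_i = (-5.3 − 6.8 + 4.8 − 2.2 − 1.5 + 12.1) / 6 = 0.1833%
Mean R_m = (-7.5 − 7.0 + 7.5 − 2.7 − 1.1 + 11.7) / 6 = 0.1500%
Σ(R_i − R̄_i)(R_m − R̄_m) = 272.3450  ⇒  Cov = 272.3450 / 6 = 45.3908
Σ(R_m − R̄_m)² = 306.7550  ⇒  Var(R_m) = 306.7550 / 6 = 51.1258
β = Cov / Var(R_m) = 45.3908 / 51.1258 = 0.8878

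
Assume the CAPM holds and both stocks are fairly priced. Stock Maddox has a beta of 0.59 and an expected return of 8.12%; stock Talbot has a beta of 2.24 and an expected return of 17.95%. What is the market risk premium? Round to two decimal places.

5.96%

Both satisfy E(R) = R_f + β·MRP, so the slope of the SML is
MRP = (17.95% − 8.12%) / (2.24 − 0.59) = 9.83% / 1.65 = 5.9576%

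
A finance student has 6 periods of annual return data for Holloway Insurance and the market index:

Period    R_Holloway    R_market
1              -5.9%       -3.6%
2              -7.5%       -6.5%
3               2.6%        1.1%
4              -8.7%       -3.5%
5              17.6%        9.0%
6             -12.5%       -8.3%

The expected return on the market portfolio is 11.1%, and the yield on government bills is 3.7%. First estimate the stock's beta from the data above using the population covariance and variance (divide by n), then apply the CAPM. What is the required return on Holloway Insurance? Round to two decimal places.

Mean R_i = (-5.9 − 7.5 + 2.6 − 8.7 + 17.6 − 12.5) / 6 = -2.4000%
Mean R_m = (-3.6 − 6.5 + 1.1 − 3.5 + 9.0 − 8.3) / 6 = -1.9667%
Σ(R_i − R̄_i)(R_m − R̄_m) = 337.1300  ⇒  Cov = 337.1300 / 6 = 56.1883
Σ(R_m − R̄_m)² = 195.3533  ⇒  Var(R_m) = 195.3533 / 6 = 32.5589
β = Cov / Var(R_m) = 56.1883 / 32.5589 = 1.7257
MRP = 11.1% − 3.7% = 7.40%
E(R) = R_f + β × MRP = 3.7% + 1.7257 × 7.4% = 16.47%

16.47%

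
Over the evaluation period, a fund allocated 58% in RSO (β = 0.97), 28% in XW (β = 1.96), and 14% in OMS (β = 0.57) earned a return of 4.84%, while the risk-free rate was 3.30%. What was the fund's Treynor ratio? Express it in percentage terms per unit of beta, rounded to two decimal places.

1.29%

β_P = 0.58×0.97 + 0.28×1.96 + 0.14×0.57 = 1.1912
Treynor = (R_P − R_f) / β_P = (4.84% − 3.30%) / 1.1912 = 1.54% / 1.1912 = 1.29%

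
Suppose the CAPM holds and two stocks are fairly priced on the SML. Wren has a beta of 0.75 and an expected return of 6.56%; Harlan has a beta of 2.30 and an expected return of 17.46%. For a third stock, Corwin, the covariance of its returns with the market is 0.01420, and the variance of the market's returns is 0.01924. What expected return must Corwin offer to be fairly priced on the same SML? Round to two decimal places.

6.48%

MRP = (17.46% − 6.56%) / (2.30 − 0.75) = 7.0323%
R_f = 6.56% − 0.75 × 7.0323% = 1.2858%
β_Corwin = Cov / Var(R_m) = 0.01420 / 0.01924 = 0.7380
E(R_Corwin) = R_f + β × MRP = 1.2858% + 0.7380 × 7.0323% = 6.48%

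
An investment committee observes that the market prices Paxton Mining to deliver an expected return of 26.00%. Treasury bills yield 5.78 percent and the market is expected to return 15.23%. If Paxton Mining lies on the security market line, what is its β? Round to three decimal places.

MRP = 15.23% − 5.78% = 9.45%
β = (E(R) − R_f) / MRP = (26.00% − 5.78%) / 9.45% = 20.22% / 9.45% = 2.140

2.140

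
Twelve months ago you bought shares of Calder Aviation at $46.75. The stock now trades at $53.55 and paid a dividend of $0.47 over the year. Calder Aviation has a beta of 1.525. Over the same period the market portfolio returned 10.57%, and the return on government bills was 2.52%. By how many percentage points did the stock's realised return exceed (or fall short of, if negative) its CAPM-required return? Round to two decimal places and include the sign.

Realised HPR = (P1 + D1 − P0) / P0 = (53.55 + 0.47 − 46.75) / 46.75 = 7.27 / 46.75 = 15.5508%
MRP = 10.57% − 2.52% = 8.05%
CAPM required = R_f + β·MRP = 2.52% + 1.525 × 8.05% = 14.79625%
α = realised − required = 15.5508% − 14.79625% = +0.75%

+0.75%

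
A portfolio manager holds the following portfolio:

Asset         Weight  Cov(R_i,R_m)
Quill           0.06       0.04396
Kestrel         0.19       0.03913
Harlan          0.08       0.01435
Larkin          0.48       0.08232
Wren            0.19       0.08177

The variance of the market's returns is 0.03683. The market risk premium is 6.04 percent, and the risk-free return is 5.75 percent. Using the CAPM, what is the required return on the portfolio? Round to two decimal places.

β_Quill = 0.04396 / 0.03683 = 1.1936
β_Kestrel = 0.03913 / 0.03683 = 1.0624
β_Harlan = 0.01435 / 0.03683 = 0.3896
β_Larkin = 0.08232 / 0.03683 = 2.2351
β_Wren = 0.08177 / 0.03683 = 2.2202
β_P = Σ w_i β_i = 0.06×1.1936 + 0.19×1.0624 + 0.08×0.3896 + 0.48×2.2351 + 0.19×2.2202 = 1.7993
E(R_P) = R_f + β_P × MRP = 5.75% + 1.7993 × 6.04% = 16.62%

16.62%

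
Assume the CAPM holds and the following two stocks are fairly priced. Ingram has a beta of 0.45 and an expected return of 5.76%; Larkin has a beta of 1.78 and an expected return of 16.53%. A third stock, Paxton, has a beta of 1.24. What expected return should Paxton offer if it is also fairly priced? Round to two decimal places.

12.16%

MRP (SML slope) = (16.53% − 5.76%) / (1.78 − 0.45) = 10.77% / 1.33 = 8.0977%
R_f (intercept) = 5.76% − 0.45 × 8.0977% = 2.1160%
E(R_Paxton) = R_f + β × MRP = 2.1160% + 1.24 × 8.0977% = 12.16%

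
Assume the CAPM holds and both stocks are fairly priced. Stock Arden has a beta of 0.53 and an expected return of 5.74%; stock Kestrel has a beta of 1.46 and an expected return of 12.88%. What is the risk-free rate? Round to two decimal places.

Both satisfy E(R) = R_f + β·MRP, so the slope of the SML is
MRP = (12.88% − 5.74%) / (1.46 − 0.53) = 7.14% / 0.93 = 7.6774%
R_f = E(R_Arden) − β_Arden·MRP = 5.74% − 0.53 × 7.6774% = 1.6710%

1.67%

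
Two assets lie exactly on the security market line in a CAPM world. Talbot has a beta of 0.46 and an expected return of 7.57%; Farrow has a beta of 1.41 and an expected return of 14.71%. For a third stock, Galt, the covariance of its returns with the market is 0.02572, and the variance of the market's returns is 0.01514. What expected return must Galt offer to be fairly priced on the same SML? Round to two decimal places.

MRP = (14.71% − 7.57%) / (1.41 − 0.46) = 7.5158%
R_f = 7.57% − 0.46 × 7.5158% = 4.1127%
β_Galt = Cov / Var(R_m) = 0.02572 / 0.01514 = 1.6988
E(R_Galt) = R_f + β × MRP = 4.1127% + 1.6988 × 7.5158% = 16.88%

16.88%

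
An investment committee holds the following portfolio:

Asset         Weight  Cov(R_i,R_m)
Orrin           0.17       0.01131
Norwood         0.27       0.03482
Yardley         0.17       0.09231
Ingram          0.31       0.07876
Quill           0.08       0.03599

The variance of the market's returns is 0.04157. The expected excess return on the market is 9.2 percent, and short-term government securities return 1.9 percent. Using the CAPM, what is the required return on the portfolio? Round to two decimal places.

13.92%

β_Orrin = 0.01131 / 0.04157 = 0.2721
β_Norwood = 0.03482 / 0.04157 = 0.8376
β_Yardley = 0.09231 / 0.04157 = 2.2206
β_Ingram = 0.07876 / 0.04157 = 1.8946
β_Quill = 0.03599 / 0.04157 = 0.8658
β_P = Σ w_i β_i = 0.17×0.2721 + 0.27×0.8376 + 0.17×2.2206 + 0.31×1.8946 + 0.08×0.8658 = 1.3065
E(R_P) = R_f + β_P × MRP = 1.9% + 1.3065 × 9.2% = 13.92%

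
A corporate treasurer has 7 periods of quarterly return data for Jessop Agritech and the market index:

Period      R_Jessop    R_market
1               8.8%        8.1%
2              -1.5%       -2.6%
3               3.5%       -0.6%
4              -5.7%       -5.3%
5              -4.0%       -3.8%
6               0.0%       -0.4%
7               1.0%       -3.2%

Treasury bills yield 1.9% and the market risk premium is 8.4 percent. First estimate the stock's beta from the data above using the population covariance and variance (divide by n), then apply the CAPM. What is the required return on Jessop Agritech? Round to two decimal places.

10.35%

Mean R_i = (8.8 − 1.5 + 3.5 − 5.7 − 4.0 + 0.0 + 1.0) / 7 = 0.3000%
Mean R_m = (8.1 − 2.6 − 0.6 − 5.3 − 3.8 − 0.4 − 3.2) / 7 = -1.1143%
Σ(R_i − R̄_i)(R_m − R̄_m) = 117.6300  ⇒  Cov = 117.6300 / 7 = 16.8043
Σ(R_m − R̄_m)² = 116.9686  ⇒  Var(R_m) = 116.9686 / 7 = 16.7098
β = Cov / Var(R_m) = 16.8043 / 16.7098 = 1.0057
E(R) = R_f + β × MRP = 1.9% + 1.0057 × 8.4% = 10.35%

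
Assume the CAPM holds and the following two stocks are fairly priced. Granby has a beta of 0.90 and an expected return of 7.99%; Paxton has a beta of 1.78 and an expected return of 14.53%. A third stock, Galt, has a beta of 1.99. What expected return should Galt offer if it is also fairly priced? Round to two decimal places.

MRP (SML slope) = (14.53% − 7.99%) / (1.78 − 0.90) = 6.54% / 0.88 = 7.4318%
R_f (intercept) = 7.99% − 0.90 × 7.4318% = 1.3014%
E(R_Galt) = R_f + β × MRP = 1.3014% + 1.99 × 7.4318% = 16.09%

16.09%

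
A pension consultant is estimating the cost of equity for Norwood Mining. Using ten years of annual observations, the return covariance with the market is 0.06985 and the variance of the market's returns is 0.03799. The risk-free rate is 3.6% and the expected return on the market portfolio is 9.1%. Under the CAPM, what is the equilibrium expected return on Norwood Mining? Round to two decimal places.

β = Cov(R_i, R_m) / Var(R_m) = 0.06985 / 0.03799 = 1.8386
MRP = 9.1% − 3.6% = 5.50%
E(R) = R_f + β × MRP = 3.6% + 1.8386 × 5.5% = 13.71%

13.71%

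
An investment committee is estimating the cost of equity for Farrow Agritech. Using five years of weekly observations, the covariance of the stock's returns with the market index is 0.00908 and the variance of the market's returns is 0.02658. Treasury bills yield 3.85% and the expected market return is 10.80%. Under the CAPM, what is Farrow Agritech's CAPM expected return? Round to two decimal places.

β = Cov(R_i, R_m) / Var(R_m) = 0.00908 / 0.02658 = 0.3416
MRP = 10.80% − 3.85% = 6.95%
E(R) = R_f + β × MRP = 3.85% + 0.3416 × 6.95% = 6.22%

6.22%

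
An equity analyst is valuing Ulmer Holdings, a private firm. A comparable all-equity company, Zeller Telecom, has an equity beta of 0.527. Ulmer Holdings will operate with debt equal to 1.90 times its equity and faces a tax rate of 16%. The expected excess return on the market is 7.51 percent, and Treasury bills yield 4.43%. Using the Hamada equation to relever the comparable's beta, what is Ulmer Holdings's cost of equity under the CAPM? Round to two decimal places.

14.70%

β_L = β_U × [1 + (1 − t)(D/E)] = 0.527 × [1 + (1 − 0.16) × 1.90]
    = 0.527 × [1 + 0.84 × 1.90] = 0.527 × 2.5960 = 1.3681
E(R) = R_f + β_L × MRP = 4.43% + 1.3681 × 7.51% = 14.70%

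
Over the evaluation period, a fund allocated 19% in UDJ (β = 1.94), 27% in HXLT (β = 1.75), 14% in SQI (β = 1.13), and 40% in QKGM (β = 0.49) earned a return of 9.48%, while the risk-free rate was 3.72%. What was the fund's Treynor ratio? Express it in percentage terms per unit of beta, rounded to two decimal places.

4.82%

β_P = 0.19×1.94 + 0.27×1.75 + 0.14×1.13 + 0.40×0.49 = 1.1953
Treynor = (R_P − R_f) / β_P = (9.48% − 3.72%) / 1.1953 = 5.76% / 1.1953 = 4.82%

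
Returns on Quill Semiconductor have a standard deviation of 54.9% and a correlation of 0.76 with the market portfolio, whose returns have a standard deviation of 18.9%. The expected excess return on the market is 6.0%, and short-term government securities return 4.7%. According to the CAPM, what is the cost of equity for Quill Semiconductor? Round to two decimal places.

β = ρ × σ_i / σ_m = 0.76 × 54.9% / 18.9% = 2.2076
E(R) = 4.7% + 2.2076 × 6.0% = 17.95%

17.95%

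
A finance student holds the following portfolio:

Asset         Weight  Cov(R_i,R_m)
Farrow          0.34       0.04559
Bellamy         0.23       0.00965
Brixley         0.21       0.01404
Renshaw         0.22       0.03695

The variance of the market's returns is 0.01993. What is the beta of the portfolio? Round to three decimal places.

β_Farrow = 0.04559 / 0.01993 = 2.2875
β_Bellamy = 0.00965 / 0.01993 = 0.4842
β_Brixley = 0.01404 / 0.01993 = 0.7045
β_Renshaw = 0.03695 / 0.01993 = 1.8540
β_P = Σ w_i β_i = 0.34×2.2875 + 0.23×0.4842 + 0.21×0.7045 + 0.22×1.8540 = 1.4449

1.445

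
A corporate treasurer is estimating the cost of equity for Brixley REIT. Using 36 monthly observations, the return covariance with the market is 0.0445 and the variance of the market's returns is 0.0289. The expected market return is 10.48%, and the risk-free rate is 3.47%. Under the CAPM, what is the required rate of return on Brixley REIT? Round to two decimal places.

14.26%

β = Cov(R_i, R_m) / Var(R_m) = 0.0445 / 0.0289 = 1.5398
MRP = 10.48% − 3.47% = 7.01%
E(R) = R_f + β × MRP = 3.47% + 1.5398 × 7.01% = 14.26%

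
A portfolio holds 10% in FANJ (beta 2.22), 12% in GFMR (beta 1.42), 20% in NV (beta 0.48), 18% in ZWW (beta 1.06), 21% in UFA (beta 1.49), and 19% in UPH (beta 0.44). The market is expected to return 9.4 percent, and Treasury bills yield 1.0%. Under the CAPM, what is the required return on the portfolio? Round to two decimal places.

10.04%

β_P = Σ w_i β_i = 0.10×2.22 + 0.12×1.42 + 0.20×0.48 + 0.18×1.06 + 0.21×1.49 + 0.19×0.44 = 1.0757
MRP = 9.4% − 1.0% = 8.40%
E(R_P) = R_f + β_P × MRP = 1.0% + 1.0757 × 8.4% = 10.04%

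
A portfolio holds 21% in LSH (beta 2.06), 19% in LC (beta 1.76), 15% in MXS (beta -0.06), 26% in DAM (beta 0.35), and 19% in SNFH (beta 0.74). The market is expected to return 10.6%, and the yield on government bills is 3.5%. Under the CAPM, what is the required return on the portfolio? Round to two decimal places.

10.53%

β_P = Σ w_i β_i = 0.21×2.06 + 0.19×1.76 + 0.15×-0.06 + 0.26×0.35 + 0.19×0.74 = 0.9896
MRP = 10.6% − 3.5% = 7.10%
E(R_P) = R_f + β_P × MRP = 3.5% + 0.9896 × 7.1% = 10.53%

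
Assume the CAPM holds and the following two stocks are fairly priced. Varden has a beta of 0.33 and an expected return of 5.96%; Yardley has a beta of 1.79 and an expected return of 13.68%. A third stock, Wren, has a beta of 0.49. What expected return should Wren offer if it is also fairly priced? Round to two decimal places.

MRP (SML slope) = (13.68% − 5.96%) / (1.79 − 0.33) = 7.72% / 1.46 = 5.2877%
R_f (intercept) = 5.96% − 0.33 × 5.2877% = 4.2151%
E(R_Wren) = R_f + β × MRP = 4.2151% + 0.49 × 5.2877% = 6.81%

6.81%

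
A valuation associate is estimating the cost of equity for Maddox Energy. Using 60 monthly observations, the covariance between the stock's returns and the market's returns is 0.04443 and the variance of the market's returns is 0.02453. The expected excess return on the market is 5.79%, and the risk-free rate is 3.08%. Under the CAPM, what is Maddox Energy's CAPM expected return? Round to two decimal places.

β = Cov(R_i, R_m) / Var(R_m) = 0.04443 / 0.02453 = 1.8113
E(R) = R_f + β × MRP = 3.08% + 1.8113 × 5.79% = 13.57%

13.57%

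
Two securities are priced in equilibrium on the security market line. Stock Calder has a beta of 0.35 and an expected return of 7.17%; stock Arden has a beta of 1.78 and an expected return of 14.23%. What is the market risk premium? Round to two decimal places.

Both satisfy E(R) = R_f + β·MRP, so the slope of the SML is
MRP = (14.23% − 7.17%) / (1.78 − 0.35) = 7.06% / 1.43 = 4.9371%

4.94%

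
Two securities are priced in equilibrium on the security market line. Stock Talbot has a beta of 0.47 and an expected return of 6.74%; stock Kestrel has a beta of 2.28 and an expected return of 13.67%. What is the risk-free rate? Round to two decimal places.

4.94%

Both satisfy E(R) = R_f + β·MRP, so the slope of the SML is
MRP = (13.67% − 6.74%) / (2.28 − 0.47) = 6.93% / 1.81 = 3.8287%
R_f = E(R_Talbot) − β_Talbot·MRP = 6.74% − 0.47 × 3.8287% = 4.9405%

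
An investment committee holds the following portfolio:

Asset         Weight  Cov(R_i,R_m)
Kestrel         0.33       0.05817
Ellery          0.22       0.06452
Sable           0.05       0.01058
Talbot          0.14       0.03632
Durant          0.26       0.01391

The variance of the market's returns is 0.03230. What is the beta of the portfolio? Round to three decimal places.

β_Kestrel = 0.05817 / 0.03230 = 1.8009
β_Ellery = 0.06452 / 0.03230 = 1.9975
β_Sable = 0.01058 / 0.03230 = 0.3276
β_Talbot = 0.03632 / 0.03230 = 1.1245
β_Durant = 0.01391 / 0.03230 = 0.4307
β_P = Σ w_i β_i = 0.33×1.8009 + 0.22×1.9975 + 0.05×0.3276 + 0.14×1.1245 + 0.26×0.4307 = 1.3195

1.320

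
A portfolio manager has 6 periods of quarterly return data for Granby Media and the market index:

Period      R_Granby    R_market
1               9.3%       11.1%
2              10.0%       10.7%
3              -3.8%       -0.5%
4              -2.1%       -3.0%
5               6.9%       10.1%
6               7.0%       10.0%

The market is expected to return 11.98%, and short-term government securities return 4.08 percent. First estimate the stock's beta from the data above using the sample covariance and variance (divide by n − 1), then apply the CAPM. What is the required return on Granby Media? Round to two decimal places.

Mean R_i = (9.3 + 10.0 − 3.8 − 2.1 + 6.9 + 7.0) / 6 = 4.5500%
Mean R_m = (11.1 + 10.7 − 0.5 − 3.0 + 10.1 + 10.0) / 6 = 6.4000%
Σ(R_i − R̄_i)(R_m − R̄_m) = 183.4000  ⇒  Cov = 183.4000 / 5 = 36.6800
Σ(R_m − R̄_m)² = 203.2000  ⇒  Var(R_m) = 203.2000 / 5 = 40.6400
β = Cov / Var(R_m) = 36.6800 / 40.6400 = 0.9026
MRP = 11.98% − 4.08% = 7.90%
E(R) = R_f + β × MRP = 4.08% + 0.9026 × 7.90% = 11.21%

11.21%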